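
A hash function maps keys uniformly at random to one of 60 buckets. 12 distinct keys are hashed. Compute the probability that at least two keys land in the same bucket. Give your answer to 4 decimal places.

0.6921

It's easier to compute the probability that all 12 are distinct.
P(all distinct) = 60/60 · 59/60 · ··· · 49/60 ≈ 0.3079.
So the probability of at least one match is 1 − 0.3079 = 0.6921.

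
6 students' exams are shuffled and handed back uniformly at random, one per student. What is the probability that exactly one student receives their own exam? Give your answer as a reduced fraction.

Choose which one is fixed: C(6,1) = 6 ways.
The remaining 5 must have no fixed point: D(5) = 44.
P = 6·44/720 = 11/30.

11/30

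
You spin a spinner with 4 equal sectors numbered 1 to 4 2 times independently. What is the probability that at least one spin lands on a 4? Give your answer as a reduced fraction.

7/16

P(no spin lands on a 4) = (3/4)^2 = 9/16.
P(at least one) = 1 − 9/16 = 7/16.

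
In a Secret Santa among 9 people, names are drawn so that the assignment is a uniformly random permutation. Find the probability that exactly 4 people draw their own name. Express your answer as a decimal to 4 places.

0.0153

Choose which 4 of the 9 are fixed: C(9,4) = 126 ways.
The remaining 5 must have no fixed point: D(5) = 44.
P = 126·44/362880 = 11/720 ≈ 0.0153.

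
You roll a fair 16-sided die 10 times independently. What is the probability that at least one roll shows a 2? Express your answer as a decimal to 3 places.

0.476

P(no roll shows a 2) = (15/16)^10 ≈ 0.524.
P(at least one) = 1 − 0.524 = 0.476.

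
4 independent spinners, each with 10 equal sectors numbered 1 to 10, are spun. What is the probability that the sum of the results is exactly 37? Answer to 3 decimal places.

There are 10^4 = 10000 equally likely outcomes.
The number of ordered 4-tuples from {1,…,10} summing to 37 is 20.
P(sum = 37) = 20/10000 = 1/500 ≈ 0.002.

0.002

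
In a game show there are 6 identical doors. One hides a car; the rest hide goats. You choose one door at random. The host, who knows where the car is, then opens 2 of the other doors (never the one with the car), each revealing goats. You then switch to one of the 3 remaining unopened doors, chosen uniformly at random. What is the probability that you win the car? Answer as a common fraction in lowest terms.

5/18

Your original door holds the car with probability 1/6, so the other 5 collectively hold it with probability 5/6.
The host can always find 2 empty doors to open, so the reveals don't change that 5/6; it is now spread over the 3 remaining unopened doors.
P(win by switching) = (5/6) · (1/3) = 5/18.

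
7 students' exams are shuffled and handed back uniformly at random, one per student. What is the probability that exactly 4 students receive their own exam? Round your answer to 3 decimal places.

Choose which 4 of the 7 are fixed: C(7,4) = 35 ways.
The remaining 3 must have no fixed point: D(3) = 2.
P = 35·2/5040 = 1/72 ≈ 0.014.

0.014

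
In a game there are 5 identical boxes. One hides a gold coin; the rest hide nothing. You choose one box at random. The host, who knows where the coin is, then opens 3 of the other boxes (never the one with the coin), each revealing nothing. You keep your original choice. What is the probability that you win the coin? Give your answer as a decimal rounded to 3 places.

The host can always open 3 empty boxes regardless of your choice, so the reveals give no information about your original box.
P(win by staying) = 1/5 ≈ 0.200.

0.200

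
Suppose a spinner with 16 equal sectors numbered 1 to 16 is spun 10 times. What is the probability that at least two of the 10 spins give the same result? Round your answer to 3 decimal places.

P(all 10 different) = 16/16 · 15/16 · ··· · 7/16 ≈ 0.026.
P(at least two equal) = 1 − 0.026 = 0.974.

0.974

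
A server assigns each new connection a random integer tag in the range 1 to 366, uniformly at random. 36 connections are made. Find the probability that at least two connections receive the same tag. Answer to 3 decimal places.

0.831

It's easier to compute the probability that all 36 are distinct.
P(all distinct) = 366/366 · 365/366 · ··· · 331/366 ≈ 0.169.
So the probability of at least one match is 1 − 0.169 = 0.831.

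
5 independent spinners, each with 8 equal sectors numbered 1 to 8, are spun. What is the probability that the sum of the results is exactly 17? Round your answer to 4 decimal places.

There are 8^5 = 32768 equally likely outcomes.
The number of ordered 5-tuples from {1,…,8} summing to 17 is 1470.
P(sum = 17) = 1470/32768 = 735/16384 ≈ 0.0449.

0.0449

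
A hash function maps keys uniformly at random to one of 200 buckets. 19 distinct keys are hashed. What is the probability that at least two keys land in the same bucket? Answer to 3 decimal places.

It's easier to compute the probability that all 19 are distinct.
P(all distinct) = 200/200 · 199/200 · ··· · 182/200 ≈ 0.414.
So the probability of at least one match is 1 − 0.414 = 0.586.

0.586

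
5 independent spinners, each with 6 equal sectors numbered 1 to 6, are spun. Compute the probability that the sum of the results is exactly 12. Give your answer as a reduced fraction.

305/7776

There are 6^5 = 7776 equally likely outcomes.
The number of ordered 5-tuples from {1,…,6} summing to 12 is 305.
P(sum = 12) = 305/7776.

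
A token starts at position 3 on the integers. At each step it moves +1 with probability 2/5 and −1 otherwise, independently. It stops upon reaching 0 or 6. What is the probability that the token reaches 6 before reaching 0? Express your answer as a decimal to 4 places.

Let r = q/p = (3/5)/(2/5) = 3/2. The recurrence P(i) = p·P(i+1) + q·P(i−1) with P(0)=0, P(6)=1 gives P(i) = (1 − r^i)/(1 − r^6).
P(3) = (1 − (3/2)^3) / (1 − (3/2)^6) = 8/35 ≈ 0.2286.

0.2286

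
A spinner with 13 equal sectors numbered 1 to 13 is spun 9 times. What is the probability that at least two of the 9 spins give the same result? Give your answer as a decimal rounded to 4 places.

P(all 9 different) = 13/13 · 12/13 · ··· · 5/13 ≈ 0.0245.
P(at least two equal) = 1 − 0.0245 = 0.9755.

0.9755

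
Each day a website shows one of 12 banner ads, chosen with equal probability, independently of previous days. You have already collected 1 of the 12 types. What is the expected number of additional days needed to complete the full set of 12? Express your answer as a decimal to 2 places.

Starting from 1 distinct type, each trial gives a new one with probability (12−i)/12 when i types are held, so the wait for the next new type is 12/(12−i).
E = 12/11 + 12/10 + 12/9 + 12/8 + 12/7 + 12/6 + 12/5 + 12/4 + 12/3 + 12/2 + 12/1 = 83711/2310 ≈ 36.24.

36.24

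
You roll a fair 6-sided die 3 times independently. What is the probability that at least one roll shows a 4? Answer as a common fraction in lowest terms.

91/216

P(no roll shows a 4) = (5/6)^3 = 125/216.
P(at least one) = 1 − 125/216 = 91/216.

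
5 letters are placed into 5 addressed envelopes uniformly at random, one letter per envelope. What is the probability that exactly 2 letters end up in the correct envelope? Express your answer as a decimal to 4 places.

0.1667

Choose which 2 of the 5 are fixed: C(5,2) = 10 ways.
The remaining 3 must have no fixed point: D(3) = 2.
P = 10·2/120 = 1/6 ≈ 0.1667.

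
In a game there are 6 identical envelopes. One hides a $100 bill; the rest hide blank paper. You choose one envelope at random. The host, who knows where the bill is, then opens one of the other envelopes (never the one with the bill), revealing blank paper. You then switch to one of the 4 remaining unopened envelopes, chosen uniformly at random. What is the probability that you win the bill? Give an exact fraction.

5/24

Your original envelope holds the bill with probability 1/6, so the other 5 collectively hold it with probability 5/6.
The host can always find an empty envelope to open, so this doesn't change that 5/6; it is now spread over the 4 remaining unopened envelopes.
P(win by switching) = (5/6) · (1/4) = 5/24.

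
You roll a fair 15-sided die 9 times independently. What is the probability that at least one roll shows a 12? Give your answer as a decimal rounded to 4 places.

P(no roll shows a 12) = (14/15)^9 ≈ 0.5374.
P(at least one) = 1 − 0.5374 = 0.4626.

0.4626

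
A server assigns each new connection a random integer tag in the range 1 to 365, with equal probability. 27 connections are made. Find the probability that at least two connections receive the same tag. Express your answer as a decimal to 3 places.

0.627

It's easier to compute the probability that all 27 are distinct.
P(all distinct) = 365/365 · 364/365 · ··· · 339/365 ≈ 0.373.
So the probability of at least one match is 1 − 0.373 = 0.627.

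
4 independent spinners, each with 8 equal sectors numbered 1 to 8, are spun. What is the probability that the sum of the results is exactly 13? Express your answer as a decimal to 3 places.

There are 8^4 = 4096 equally likely outcomes.
The number of ordered 4-tuples from {1,…,8} summing to 13 is 204.
P(sum = 13) = 204/4096 = 51/1024 ≈ 0.050.

0.050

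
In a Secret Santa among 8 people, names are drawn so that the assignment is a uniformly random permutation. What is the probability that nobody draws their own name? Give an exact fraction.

2119/5760

This is the derangement probability: permutations of 8 with no fixed point.
D(8) = 8! · (1 − 1/1! + 1/2! − ··· + (−1)^8/8!) = 14833.
P = 14833/40320 = 2119/5760.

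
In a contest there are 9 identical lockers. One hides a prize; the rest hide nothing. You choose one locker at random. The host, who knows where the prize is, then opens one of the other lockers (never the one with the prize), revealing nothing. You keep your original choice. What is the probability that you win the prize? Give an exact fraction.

1/9

The host can always open an empty locker regardless of your choice, so this gives no information about your original locker.
P(win by staying) = 1/9.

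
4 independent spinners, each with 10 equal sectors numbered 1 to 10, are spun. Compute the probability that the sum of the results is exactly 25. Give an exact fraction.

37/625

There are 10^4 = 10000 equally likely outcomes.
The number of ordered 4-tuples from {1,…,10} summing to 25 is 592.
P(sum = 25) = 592/10000 = 37/625.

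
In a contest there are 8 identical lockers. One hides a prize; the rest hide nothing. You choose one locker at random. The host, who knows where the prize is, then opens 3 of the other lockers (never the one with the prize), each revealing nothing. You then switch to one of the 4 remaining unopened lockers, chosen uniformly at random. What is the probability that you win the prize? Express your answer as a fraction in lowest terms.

7/32

Your original locker holds the prize with probability 1/8, so the other 7 collectively hold it with probability 7/8.
The host can always find 3 empty lockers to open, so the reveals don't change that 7/8; it is now spread over the 4 remaining unopened lockers.
P(win by switching) = (7/8) · (1/4) = 7/32.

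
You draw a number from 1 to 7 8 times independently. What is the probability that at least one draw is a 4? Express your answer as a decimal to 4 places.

P(no draw is a 4) = (6/7)^8 ≈ 0.2914.
P(at least one) = 1 − 0.2914 = 0.7086.

0.7086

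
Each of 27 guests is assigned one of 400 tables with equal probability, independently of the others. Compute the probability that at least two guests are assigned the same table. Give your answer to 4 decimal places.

0.5924

It's easier to compute the probability that all 27 are distinct.
P(all distinct) = 400/400 · 399/400 · ··· · 374/400 ≈ 0.4076.
So the probability of at least one match is 1 − 0.4076 = 0.5924.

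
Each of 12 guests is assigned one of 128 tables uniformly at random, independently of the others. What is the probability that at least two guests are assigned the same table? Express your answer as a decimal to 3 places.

0.412

It's easier to compute the probability that all 12 are distinct.
P(all distinct) = 128/128 · 127/128 · ··· · 117/128 ≈ 0.588.
So the probability of at least one match is 1 − 0.588 = 0.412.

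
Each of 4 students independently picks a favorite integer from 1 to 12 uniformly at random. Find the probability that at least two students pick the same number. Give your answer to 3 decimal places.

It's easier to compute the probability that all 4 are distinct.
P(all distinct) = 12/12 · 11/12 · ··· · 9/12 ≈ 0.573.
So the probability of at least one match is 1 − 0.573 = 0.427.

0.427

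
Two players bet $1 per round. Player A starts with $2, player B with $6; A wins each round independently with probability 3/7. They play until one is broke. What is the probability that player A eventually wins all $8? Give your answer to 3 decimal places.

0.087

Let r = q/p = (4/7)/(3/7) = 4/3. The recurrence P(i) = p·P(i+1) + q·P(i−1) with P(0)=0, P(8)=1 gives P(i) = (1 − r^i)/(1 − r^8).
P(2) = (1 − (4/3)^2) / (1 − (4/3)^8) = 729/8425 ≈ 0.087.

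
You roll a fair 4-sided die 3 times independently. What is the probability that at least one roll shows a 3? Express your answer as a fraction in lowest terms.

P(no roll shows a 3) = (3/4)^3 = 27/64.
P(at least one) = 1 − 27/64 = 37/64.

37/64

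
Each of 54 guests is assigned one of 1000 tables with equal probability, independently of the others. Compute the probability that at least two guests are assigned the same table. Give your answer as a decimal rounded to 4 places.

0.7671

It's easier to compute the probability that all 54 are distinct.
P(all distinct) = 1000/1000 · 999/1000 · ··· · 947/1000 ≈ 0.2329.
So the probability of at least one match is 1 − 0.2329 = 0.7671.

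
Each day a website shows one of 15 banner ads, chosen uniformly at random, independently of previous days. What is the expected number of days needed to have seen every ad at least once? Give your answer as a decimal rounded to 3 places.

49.773

After i distinct types are collected, each trial gives a new one with probability (15−i)/15, so the expected wait for the next new type is 15/(15−i).
E = 15/15 + 15/14 + 15/13 + 15/12 + 15/11 + 15/10 + 15/9 + 15/8 + 15/7 + 15/6 + 15/5 + 15/4 + 15/3 + 15/2 + 15/1 = 1195757/24024 ≈ 49.773.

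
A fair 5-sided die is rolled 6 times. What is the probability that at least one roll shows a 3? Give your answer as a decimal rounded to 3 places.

P(no roll shows a 3) = (4/5)^6 ≈ 0.262.
P(at least one) = 1 − 0.262 = 0.738.

0.738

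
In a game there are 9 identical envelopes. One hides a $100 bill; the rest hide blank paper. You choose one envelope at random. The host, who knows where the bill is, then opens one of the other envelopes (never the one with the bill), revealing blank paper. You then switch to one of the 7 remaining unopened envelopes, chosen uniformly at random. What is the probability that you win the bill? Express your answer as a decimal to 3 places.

Your original envelope holds the bill with probability 1/9, so the other 8 collectively hold it with probability 8/9.
The host can always find an empty envelope to open, so this doesn't change that 8/9; it is now spread over the 7 remaining unopened envelopes.
P(win by switching) = (8/9) · (1/7) = 8/63 ≈ 0.127.

0.127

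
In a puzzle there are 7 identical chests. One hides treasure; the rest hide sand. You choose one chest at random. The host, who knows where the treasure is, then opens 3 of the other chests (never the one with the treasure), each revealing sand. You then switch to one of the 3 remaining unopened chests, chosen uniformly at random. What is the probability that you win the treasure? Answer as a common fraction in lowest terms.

2/7

Your original chest holds the treasure with probability 1/7, so the other 6 collectively hold it with probability 6/7.
The host can always find 3 empty chests to open, so the reveals don't change that 6/7; it is now spread over the 3 remaining unopened chests.
P(win by switching) = (6/7) · (1/3) = 2/7.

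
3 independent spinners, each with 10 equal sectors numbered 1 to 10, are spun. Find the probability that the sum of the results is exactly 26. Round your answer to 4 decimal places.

0.0150

There are 10^3 = 1000 equally likely outcomes.
The number of ordered 3-tuples from {1,…,10} summing to 26 is 15.
P(sum = 26) = 15/1000 = 3/200 ≈ 0.0150.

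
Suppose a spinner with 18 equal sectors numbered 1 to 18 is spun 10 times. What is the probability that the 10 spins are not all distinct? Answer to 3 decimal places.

P(all 10 different) = 18/18 · 17/18 · ··· · 9/18 ≈ 0.044.
P(at least two equal) = 1 − 0.044 = 0.956.

0.956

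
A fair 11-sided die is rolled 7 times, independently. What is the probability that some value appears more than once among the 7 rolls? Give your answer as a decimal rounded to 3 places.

P(all 7 different) = 11/11 · 10/11 · ··· · 5/11 ≈ 0.085.
P(at least two equal) = 1 − 0.085 = 0.915.

0.915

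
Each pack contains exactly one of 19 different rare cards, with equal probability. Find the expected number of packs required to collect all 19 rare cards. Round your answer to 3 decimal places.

67.407

After i distinct types are collected, each trial gives a new one with probability (19−i)/19, so the expected wait for the next new type is 19/(19−i).
E = 19/19 + 19/18 + 19/17 + 19/16 + 19/15 + 19/14 + 19/13 + 19/12 + 19/11 + 19/10 + 19/9 + 19/8 + 19/7 + 19/6 + 19/5 + 19/4 + 19/3 + 19/2 + 19/1 = 275295799/4084080 ≈ 67.407.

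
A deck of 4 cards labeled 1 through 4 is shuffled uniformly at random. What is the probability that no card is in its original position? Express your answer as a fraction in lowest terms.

3/8

This is the derangement probability: permutations of 4 with no fixed point.
D(4) = 4! · (1 − 1/1! + 1/2! − ··· + (−1)^4/4!) = 9.
P = 9/24 = 3/8.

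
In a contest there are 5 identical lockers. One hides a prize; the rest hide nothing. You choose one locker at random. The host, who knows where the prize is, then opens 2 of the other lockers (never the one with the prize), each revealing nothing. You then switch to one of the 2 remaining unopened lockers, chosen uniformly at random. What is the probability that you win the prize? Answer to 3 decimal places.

0.400

Your original locker holds the prize with probability 1/5, so the other 4 collectively hold it with probability 4/5.
The host can always find 2 empty lockers to open, so the reveals don't change that 4/5; it is now spread over the 2 remaining unopened lockers.
P(win by switching) = (4/5) · (1/2) = 2/5 ≈ 0.400.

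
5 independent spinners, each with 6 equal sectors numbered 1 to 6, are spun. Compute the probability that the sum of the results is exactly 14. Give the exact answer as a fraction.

5/72

There are 6^5 = 7776 equally likely outcomes.
The number of ordered 5-tuples from {1,…,6} summing to 14 is 540.
P(sum = 14) = 540/7776 = 5/72.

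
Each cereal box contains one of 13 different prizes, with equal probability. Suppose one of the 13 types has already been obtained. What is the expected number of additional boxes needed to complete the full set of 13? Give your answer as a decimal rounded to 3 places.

40.342

Starting from 1 distinct type, each trial gives a new one with probability (13−i)/13 when i types are held, so the wait for the next new type is 13/(13−i).
E = 13/12 + 13/11 + 13/10 + 13/9 + 13/8 + 13/7 + 13/6 + 13/5 + 13/4 + 13/3 + 13/2 + 13/1 = 1118273/27720 ≈ 40.342.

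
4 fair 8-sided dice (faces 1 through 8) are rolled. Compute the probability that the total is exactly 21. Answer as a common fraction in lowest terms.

71/1024

There are 8^4 = 4096 equally likely outcomes.
The number of ordered 4-tuples from {1,…,8} summing to 21 is 284.
P(sum = 21) = 284/4096 = 71/1024.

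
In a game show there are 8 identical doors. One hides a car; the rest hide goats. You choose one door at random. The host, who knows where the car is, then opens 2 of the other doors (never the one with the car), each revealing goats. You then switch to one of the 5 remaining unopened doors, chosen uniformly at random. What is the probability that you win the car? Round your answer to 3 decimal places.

Your original door holds the car with probability 1/8, so the other 7 collectively hold it with probability 7/8.
The host can always find 2 empty doors to open, so the reveals don't change that 7/8; it is now spread over the 5 remaining unopened doors.
P(win by switching) = (7/8) · (1/5) = 7/40 ≈ 0.175.

0.175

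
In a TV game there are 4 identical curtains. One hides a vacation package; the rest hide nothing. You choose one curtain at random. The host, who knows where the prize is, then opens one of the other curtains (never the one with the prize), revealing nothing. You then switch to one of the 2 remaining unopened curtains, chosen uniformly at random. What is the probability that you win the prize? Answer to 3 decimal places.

0.375

Your original curtain holds the prize with probability 1/4, so the other 3 collectively hold it with probability 3/4.
The host can always find an empty curtain to open, so this doesn't change that 3/4; it is now spread over the 2 remaining unopened curtains.
P(win by switching) = (3/4) · (1/2) = 3/8 ≈ 0.375.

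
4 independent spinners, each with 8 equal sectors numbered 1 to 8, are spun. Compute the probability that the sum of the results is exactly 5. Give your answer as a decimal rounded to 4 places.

0.0010

There are 8^4 = 4096 equally likely outcomes.
The number of ordered 4-tuples from {1,…,8} summing to 5 is 4.
P(sum = 5) = 4/4096 = 1/1024 ≈ 0.0010.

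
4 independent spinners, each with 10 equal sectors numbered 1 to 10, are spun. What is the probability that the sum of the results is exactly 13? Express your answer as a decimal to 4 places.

There are 10^4 = 10000 equally likely outcomes.
The number of ordered 4-tuples from {1,…,10} summing to 13 is 220.
P(sum = 13) = 220/10000 = 11/500 ≈ 0.0220.

0.0220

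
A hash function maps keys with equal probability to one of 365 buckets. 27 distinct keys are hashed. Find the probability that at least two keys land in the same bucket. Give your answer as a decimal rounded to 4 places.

0.6269

It's easier to compute the probability that all 27 are distinct.
P(all distinct) = 365/365 · 364/365 · ··· · 339/365 ≈ 0.3731.
So the probability of at least one match is 1 − 0.3731 = 0.6269.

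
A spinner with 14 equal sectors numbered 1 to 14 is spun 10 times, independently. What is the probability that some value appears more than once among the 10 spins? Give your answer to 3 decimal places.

0.987

P(all 10 different) = 14/14 · 13/14 · ··· · 5/14 ≈ 0.013.
P(at least two equal) = 1 − 0.013 = 0.987.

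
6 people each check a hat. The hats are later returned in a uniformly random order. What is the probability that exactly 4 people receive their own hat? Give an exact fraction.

1/48

Choose which 4 of the 6 are fixed: C(6,4) = 15 ways.
The remaining 2 must have no fixed point: D(2) = 1.
P = 15·1/720 = 1/48.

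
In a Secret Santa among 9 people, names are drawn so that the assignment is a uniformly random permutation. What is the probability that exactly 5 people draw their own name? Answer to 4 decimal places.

0.0031

Choose which 5 of the 9 are fixed: C(9,5) = 126 ways.
The remaining 4 must have no fixed point: D(4) = 9.
P = 126·9/362880 = 1/320 ≈ 0.0031.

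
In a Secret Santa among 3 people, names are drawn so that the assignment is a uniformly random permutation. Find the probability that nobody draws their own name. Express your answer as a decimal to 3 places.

0.333

This is the derangement probability: permutations of 3 with no fixed point.
D(3) = 3! · (1 − 1/1! + 1/2! − ··· + (−1)^3/3!) = 2.
P = 2/6 = 1/3 ≈ 0.333.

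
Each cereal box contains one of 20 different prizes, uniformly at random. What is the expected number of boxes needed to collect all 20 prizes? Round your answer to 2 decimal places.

71.95

After i distinct types are collected, each trial gives a new one with probability (20−i)/20, so the expected wait for the next new type is 20/(20−i).
E = 20/20 + 20/19 + 20/18 + 20/17 + 20/16 + 20/15 + 20/14 + 20/13 + 20/12 + 20/11 + 20/10 + 20/9 + 20/8 + 20/7 + 20/6 + 20/5 + 20/4 + 20/3 + 20/2 + 20/1 = 279175675/3879876 ≈ 71.95.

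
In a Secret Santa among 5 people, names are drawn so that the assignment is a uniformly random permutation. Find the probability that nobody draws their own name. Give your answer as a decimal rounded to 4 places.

This is the derangement probability: permutations of 5 with no fixed point.
D(5) = 5! · (1 − 1/1! + 1/2! − ··· + (−1)^5/5!) = 44.
P = 44/120 = 11/30 ≈ 0.3667.

0.3667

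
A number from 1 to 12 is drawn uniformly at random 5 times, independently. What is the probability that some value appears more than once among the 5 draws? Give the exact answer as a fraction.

89/144

P(all 5 different) = 12/12 · 11/12 · ··· · 8/12 = 55/144.
P(at least two equal) = 1 − 55/144 = 89/144.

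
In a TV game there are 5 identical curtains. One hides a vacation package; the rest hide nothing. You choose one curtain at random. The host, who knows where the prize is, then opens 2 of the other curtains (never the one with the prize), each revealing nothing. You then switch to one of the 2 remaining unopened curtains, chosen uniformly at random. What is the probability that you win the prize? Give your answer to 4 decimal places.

Your original curtain holds the prize with probability 1/5, so the other 4 collectively hold it with probability 4/5.
The host can always find 2 empty curtains to open, so the reveals don't change that 4/5; it is now spread over the 2 remaining unopened curtains.
P(win by switching) = (4/5) · (1/2) = 2/5 ≈ 0.4000.

0.4000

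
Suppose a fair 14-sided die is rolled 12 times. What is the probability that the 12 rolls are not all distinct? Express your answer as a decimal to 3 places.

P(all 12 different) = 14/14 · 13/14 · ··· · 3/14 ≈ 0.001.
P(at least two equal) = 1 − 0.001 = 0.999.

0.999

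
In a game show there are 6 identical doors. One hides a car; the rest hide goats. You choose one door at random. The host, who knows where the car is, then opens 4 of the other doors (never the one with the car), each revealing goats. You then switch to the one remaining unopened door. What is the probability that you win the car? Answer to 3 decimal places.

0.833

Your original door holds the car with probability 1/6, so the other 5 collectively hold it with probability 5/6.
The host can always find 4 empty doors to open, so the reveals don't change that 5/6; it is now spread over the 1 remaining unopened door.
P(win by switching) = (5/6) · (1/1) = 5/6 ≈ 0.833.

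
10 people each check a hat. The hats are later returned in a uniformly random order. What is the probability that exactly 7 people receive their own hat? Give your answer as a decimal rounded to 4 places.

0.0001

Choose which 7 of the 10 are fixed: C(10,7) = 120 ways.
The remaining 3 must have no fixed point: D(3) = 2.
P = 120·2/3628800 = 1/15120 ≈ 0.0001.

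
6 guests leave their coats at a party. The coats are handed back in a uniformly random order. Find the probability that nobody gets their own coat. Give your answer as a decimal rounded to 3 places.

This is the derangement probability: permutations of 6 with no fixed point.
D(6) = 6! · (1 − 1/1! + 1/2! − ··· + (−1)^6/6!) = 265.
P = 265/720 = 53/144 ≈ 0.368.

0.368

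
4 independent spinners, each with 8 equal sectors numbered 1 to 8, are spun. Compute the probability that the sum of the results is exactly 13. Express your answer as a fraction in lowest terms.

There are 8^4 = 4096 equally likely outcomes.
The number of ordered 4-tuples from {1,…,8} summing to 13 is 204.
P(sum = 13) = 204/4096 = 51/1024.

51/1024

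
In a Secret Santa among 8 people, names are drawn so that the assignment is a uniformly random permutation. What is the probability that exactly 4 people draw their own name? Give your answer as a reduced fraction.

Choose which 4 of the 8 are fixed: C(8,4) = 70 ways.
The remaining 4 must have no fixed point: D(4) = 9.
P = 70·9/40320 = 1/64.

1/64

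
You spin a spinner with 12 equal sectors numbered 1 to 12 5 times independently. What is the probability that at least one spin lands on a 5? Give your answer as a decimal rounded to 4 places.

P(no spin lands on a 5) = (11/12)^5 ≈ 0.6472.
P(at least one) = 1 − 0.6472 = 0.3528.

0.3528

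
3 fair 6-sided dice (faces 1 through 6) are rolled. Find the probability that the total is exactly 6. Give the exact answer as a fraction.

5/108

There are 6^3 = 216 equally likely outcomes.
The number of ordered 3-tuples from {1,…,6} summing to 6 is 10.
P(sum = 6) = 10/216 = 5/108.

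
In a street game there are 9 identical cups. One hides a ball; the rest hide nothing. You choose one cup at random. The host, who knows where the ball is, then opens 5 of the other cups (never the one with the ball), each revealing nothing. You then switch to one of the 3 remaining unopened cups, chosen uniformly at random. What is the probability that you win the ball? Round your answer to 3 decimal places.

Your original cup holds the ball with probability 1/9, so the other 8 collectively hold it with probability 8/9.
The host can always find 5 empty cups to open, so the reveals don't change that 8/9; it is now spread over the 3 remaining unopened cups.
P(win by switching) = (8/9) · (1/3) = 8/27 ≈ 0.296.

0.296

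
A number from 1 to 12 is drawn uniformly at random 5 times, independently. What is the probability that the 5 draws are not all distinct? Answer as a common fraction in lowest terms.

89/144

P(all 5 different) = 12/12 · 11/12 · ··· · 8/12 = 55/144.
P(at least two equal) = 1 − 55/144 = 89/144.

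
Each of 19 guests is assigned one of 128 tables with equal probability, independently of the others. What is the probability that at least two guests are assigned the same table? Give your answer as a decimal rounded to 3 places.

0.755

It's easier to compute the probability that all 19 are distinct.
P(all distinct) = 128/128 · 127/128 · ··· · 110/128 ≈ 0.245.
So the probability of at least one match is 1 − 0.245 = 0.755.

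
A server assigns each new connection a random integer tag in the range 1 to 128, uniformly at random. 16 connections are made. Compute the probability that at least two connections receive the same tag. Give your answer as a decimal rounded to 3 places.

0.624

It's easier to compute the probability that all 16 are distinct.
P(all distinct) = 128/128 · 127/128 · ··· · 113/128 ≈ 0.376.
So the probability of at least one match is 1 − 0.376 = 0.624.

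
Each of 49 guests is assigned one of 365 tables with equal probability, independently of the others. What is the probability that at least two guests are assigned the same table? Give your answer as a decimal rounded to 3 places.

It's easier to compute the probability that all 49 are distinct.
P(all distinct) = 365/365 · 364/365 · ··· · 317/365 ≈ 0.034.
So the probability of at least one match is 1 − 0.034 = 0.966.

0.966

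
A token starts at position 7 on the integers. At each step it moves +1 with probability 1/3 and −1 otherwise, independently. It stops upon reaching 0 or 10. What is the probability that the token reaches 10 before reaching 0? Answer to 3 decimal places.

0.124

Let r = q/p = (2/3)/(1/3) = 2. The recurrence P(i) = p·P(i+1) + q·P(i−1) with P(0)=0, P(10)=1 gives P(i) = (1 − r^i)/(1 − r^10).
P(7) = (1 − (2)^7) / (1 − (2)^10) = 127/1023 ≈ 0.124.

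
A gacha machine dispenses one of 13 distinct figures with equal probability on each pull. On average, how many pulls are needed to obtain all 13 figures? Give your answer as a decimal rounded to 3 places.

41.342

After i distinct types are collected, each trial gives a new one with probability (13−i)/13, so the expected wait for the next new type is 13/(13−i).
E = 13/13 + 13/12 + 13/11 + 13/10 + 13/9 + 13/8 + 13/7 + 13/6 + 13/5 + 13/4 + 13/3 + 13/2 + 13/1 = 1145993/27720 ≈ 41.342.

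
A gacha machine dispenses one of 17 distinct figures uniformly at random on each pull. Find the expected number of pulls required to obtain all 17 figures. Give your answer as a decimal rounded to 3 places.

After i distinct types are collected, each trial gives a new one with probability (17−i)/17, so the expected wait for the next new type is 17/(17−i).
E = 17/17 + 17/16 + 17/15 + 17/14 + 17/13 + 17/12 + 17/11 + 17/10 + 17/9 + 17/8 + 17/7 + 17/6 + 17/5 + 17/4 + 17/3 + 17/2 + 17/1 = 42142223/720720 ≈ 58.472.

58.472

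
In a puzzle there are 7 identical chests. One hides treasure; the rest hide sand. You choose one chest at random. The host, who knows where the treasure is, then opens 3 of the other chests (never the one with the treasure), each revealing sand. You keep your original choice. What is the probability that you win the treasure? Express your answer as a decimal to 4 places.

0.1429

The host can always open 3 empty chests regardless of your choice, so the reveals give no information about your original chest.
P(win by staying) = 1/7 ≈ 0.1429.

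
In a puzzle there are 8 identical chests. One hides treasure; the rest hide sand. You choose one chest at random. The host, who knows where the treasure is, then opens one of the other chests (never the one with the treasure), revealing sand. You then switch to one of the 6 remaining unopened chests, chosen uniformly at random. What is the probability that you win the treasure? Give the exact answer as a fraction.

7/48

Your original chest holds the treasure with probability 1/8, so the other 7 collectively hold it with probability 7/8.
The host can always find an empty chest to open, so this doesn't change that 7/8; it is now spread over the 6 remaining unopened chests.
P(win by switching) = (7/8) · (1/6) = 7/48.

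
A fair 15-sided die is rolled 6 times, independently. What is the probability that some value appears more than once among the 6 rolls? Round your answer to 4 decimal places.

0.6836

P(all 6 different) = 15/15 · 14/15 · ··· · 10/15 ≈ 0.3164.
P(at least two equal) = 1 − 0.3164 = 0.6836.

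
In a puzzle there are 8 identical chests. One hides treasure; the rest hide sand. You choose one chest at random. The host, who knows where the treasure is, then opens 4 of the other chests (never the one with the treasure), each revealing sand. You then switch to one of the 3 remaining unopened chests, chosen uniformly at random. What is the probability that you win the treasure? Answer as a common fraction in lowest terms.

Your original chest holds the treasure with probability 1/8, so the other 7 collectively hold it with probability 7/8.
The host can always find 4 empty chests to open, so the reveals don't change that 7/8; it is now spread over the 3 remaining unopened chests.
P(win by switching) = (7/8) · (1/3) = 7/24.

7/24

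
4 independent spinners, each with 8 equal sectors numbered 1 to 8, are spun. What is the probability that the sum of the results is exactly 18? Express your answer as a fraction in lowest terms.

43/512

There are 8^4 = 4096 equally likely outcomes.
The number of ordered 4-tuples from {1,…,8} summing to 18 is 344.
P(sum = 18) = 344/4096 = 43/512.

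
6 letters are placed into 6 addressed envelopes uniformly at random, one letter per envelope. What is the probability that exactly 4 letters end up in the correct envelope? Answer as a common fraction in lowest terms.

Choose which 4 of the 6 are fixed: C(6,4) = 15 ways.
The remaining 2 must have no fixed point: D(2) = 1.
P = 15·1/720 = 1/48.

1/48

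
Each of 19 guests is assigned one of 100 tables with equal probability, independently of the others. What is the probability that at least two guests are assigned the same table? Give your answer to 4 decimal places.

It's easier to compute the probability that all 19 are distinct.
P(all distinct) = 100/100 · 99/100 · ··· · 82/100 ≈ 0.1610.
So the probability of at least one match is 1 − 0.1610 = 0.8390.

0.8390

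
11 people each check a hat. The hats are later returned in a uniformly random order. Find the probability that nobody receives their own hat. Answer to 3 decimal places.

This is the derangement probability: permutations of 11 with no fixed point.
D(11) = 11! · (1 − 1/1! + 1/2! − ··· + (−1)^11/11!) = 14684570.
P = 14684570/39916800 = 1468457/3991680 ≈ 0.368.

0.368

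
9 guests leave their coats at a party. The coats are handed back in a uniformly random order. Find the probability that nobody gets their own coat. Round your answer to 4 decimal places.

This is the derangement probability: permutations of 9 with no fixed point.
D(9) = 9! · (1 − 1/1! + 1/2! − ··· + (−1)^9/9!) = 133496.
P = 133496/362880 = 16687/45360 ≈ 0.3679.

0.3679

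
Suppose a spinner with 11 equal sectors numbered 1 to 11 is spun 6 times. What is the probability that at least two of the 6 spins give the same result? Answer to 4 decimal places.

0.8122

P(all 6 different) = 11/11 · 10/11 · ··· · 6/11 ≈ 0.1878.
P(at least two equal) = 1 − 0.1878 = 0.8122.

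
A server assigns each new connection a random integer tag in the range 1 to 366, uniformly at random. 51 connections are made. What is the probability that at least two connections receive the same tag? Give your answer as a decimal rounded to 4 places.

0.9742

It's easier to compute the probability that all 51 are distinct.
P(all distinct) = 366/366 · 365/366 · ··· · 316/366 ≈ 0.0258.
So the probability of at least one match is 1 − 0.0258 = 0.9742.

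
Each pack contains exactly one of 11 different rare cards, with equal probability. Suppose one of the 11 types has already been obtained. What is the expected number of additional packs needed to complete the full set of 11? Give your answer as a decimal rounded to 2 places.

Starting from 1 distinct type, each trial gives a new one with probability (11−i)/11 when i types are held, so the wait for the next new type is 11/(11−i).
E = 11/10 + 11/9 + 11/8 + 11/7 + 11/6 + 11/5 + 11/4 + 11/3 + 11/2 + 11/1 = 81191/2520 ≈ 32.22.

32.22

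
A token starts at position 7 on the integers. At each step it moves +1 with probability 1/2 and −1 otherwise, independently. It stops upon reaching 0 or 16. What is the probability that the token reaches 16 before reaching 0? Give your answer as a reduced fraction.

7/16

With a fair step, P(i) = ½P(i−1) + ½P(i+1) with P(0)=0, P(16)=1 has the linear solution P(i) = i/16.
P(7) = 7/16.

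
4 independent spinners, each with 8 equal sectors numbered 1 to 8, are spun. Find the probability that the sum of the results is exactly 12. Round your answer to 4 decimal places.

0.0393

There are 8^4 = 4096 equally likely outcomes.
The number of ordered 4-tuples from {1,…,8} summing to 12 is 161.
P(sum = 12) = 161/4096 ≈ 0.0393.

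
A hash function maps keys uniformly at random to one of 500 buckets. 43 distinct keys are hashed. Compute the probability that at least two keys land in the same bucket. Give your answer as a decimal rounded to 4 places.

It's easier to compute the probability that all 43 are distinct.
P(all distinct) = 500/500 · 499/500 · ··· · 458/500 ≈ 0.1558.
So the probability of at least one match is 1 − 0.1558 = 0.8442.

0.8442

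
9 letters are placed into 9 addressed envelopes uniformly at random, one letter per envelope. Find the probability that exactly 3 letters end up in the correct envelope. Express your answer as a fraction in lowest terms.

53/864

Choose which 3 of the 9 are fixed: C(9,3) = 84 ways.
The remaining 6 must have no fixed point: D(6) = 265.
P = 84·265/362880 = 53/864.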